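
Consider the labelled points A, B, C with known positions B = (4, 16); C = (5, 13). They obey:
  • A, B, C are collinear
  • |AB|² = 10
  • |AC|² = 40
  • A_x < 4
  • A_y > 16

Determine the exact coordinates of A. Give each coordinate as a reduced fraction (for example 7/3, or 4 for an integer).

A = (3, 19)

1. A_x = 3  [[A, B, C are collinear ⇒ 3x+1y-28=0] ∩ [|A−(4, 16)|²=10]]
2. A_y = 19  [[A, B, C are collinear ⇒ 3x+1y-28=0] ∩ [|A−(4, 16)|²=10]]
   so A = (3, 19)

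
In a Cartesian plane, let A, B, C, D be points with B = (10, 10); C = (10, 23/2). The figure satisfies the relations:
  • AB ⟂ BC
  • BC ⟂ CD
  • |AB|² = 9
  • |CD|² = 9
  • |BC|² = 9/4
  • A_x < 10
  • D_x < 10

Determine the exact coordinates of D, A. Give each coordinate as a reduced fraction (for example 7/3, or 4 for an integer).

1. D_x = 7  [[BC ⟂ CD ⇒ 3/2y-69/4=0] ∩ [|D−(10, 23/2)|²=9]]
2. D_y = 23/2  [[BC ⟂ CD ⇒ 3/2y-69/4=0] ∩ [|D−(10, 23/2)|²=9]]
   so D = (7, 23/2)
3. A_x = 7  [[AB ⟂ BC ⇒ -3/2y+15=0] ∩ [|A−(10, 10)|²=9]]
4. A_y = 10  [[AB ⟂ BC ⇒ -3/2y+15=0] ∩ [|A−(10, 10)|²=9]]
   so A = (7, 10)

D = (7, 23/2)
A = (7, 10)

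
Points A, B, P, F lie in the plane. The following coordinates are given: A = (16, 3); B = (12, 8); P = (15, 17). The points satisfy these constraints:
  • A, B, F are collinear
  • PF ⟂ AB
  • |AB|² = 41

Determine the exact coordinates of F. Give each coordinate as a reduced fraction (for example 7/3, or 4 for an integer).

F = (360/41, 493/41)

1. F_x = 360/41  [[A, B, F are collinear ⇒ -5x-4y+92=0] ∩ [PF ⟂ AB ⇒ -4x+5y-25=0]]
2. F_y = 493/41  [[A, B, F are collinear ⇒ -5x-4y+92=0] ∩ [PF ⟂ AB ⇒ -4x+5y-25=0]]
   so F = (360/41, 493/41)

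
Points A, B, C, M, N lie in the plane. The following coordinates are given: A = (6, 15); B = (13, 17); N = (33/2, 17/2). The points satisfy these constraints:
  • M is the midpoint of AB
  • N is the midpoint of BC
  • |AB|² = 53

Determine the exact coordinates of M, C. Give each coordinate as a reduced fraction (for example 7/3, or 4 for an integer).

M = (19/2, 16)
C = (20, 0)

1. M_x = 19/2  [2·M = A+B = (6, 15)+(13, 17)]
2. M_y = 16  [2·M = A+B = (6, 15)+(13, 17)]
   so M = (19/2, 16)
3. C_x = 20  [C = 2·N−B = 2·(33/2, 17/2)−(13, 17)]
4. C_y = 0  [C = 2·N−B = 2·(33/2, 17/2)−(13, 17)]
   so C = (20, 0)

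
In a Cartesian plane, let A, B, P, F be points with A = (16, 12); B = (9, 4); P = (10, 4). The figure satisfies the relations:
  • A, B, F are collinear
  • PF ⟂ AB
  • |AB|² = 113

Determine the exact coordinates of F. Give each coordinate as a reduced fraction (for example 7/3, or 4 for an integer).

F = (1066/113, 508/113)

1. F_x = 1066/113  [[A, B, F are collinear ⇒ 8x-7y-44=0] ∩ [PF ⟂ AB ⇒ -7x-8y+102=0]]
2. F_y = 508/113  [[A, B, F are collinear ⇒ 8x-7y-44=0] ∩ [PF ⟂ AB ⇒ -7x-8y+102=0]]
   so F = (1066/113, 508/113)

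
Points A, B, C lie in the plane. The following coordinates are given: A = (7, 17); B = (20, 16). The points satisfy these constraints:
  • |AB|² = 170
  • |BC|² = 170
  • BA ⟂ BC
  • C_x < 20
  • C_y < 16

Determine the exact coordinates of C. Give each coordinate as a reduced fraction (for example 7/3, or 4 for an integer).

C = (19, 3)

1. C_x = 19  [[BA ⟂ BC ⇒ -13x+1y+244=0] ∩ [|C−(20, 16)|²=170]]
2. C_y = 3  [[BA ⟂ BC ⇒ -13x+1y+244=0] ∩ [|C−(20, 16)|²=170]]
   so C = (19, 3)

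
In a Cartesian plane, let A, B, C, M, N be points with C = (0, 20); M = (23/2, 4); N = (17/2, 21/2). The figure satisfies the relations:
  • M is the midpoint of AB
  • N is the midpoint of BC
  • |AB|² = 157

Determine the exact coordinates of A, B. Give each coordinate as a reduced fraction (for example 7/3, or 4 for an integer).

1. B_x = 17  [B = 2·N−C = 2·(17/2, 21/2)−(0, 20)]
2. B_y = 1  [B = 2·N−C = 2·(17/2, 21/2)−(0, 20)]
   so B = (17, 1)
3. A_x = 6  [A = 2·M−B = 2·(23/2, 4)−(17, 1)]
4. A_y = 7  [A = 2·M−B = 2·(23/2, 4)−(17, 1)]
   so A = (6, 7)

A = (6, 7)
B = (17, 1)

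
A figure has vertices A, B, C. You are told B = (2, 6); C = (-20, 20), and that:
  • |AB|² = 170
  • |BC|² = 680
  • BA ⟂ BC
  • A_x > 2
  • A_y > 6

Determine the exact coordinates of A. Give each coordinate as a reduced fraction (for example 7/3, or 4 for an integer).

A = (9, 17)

1. A_x = 9  [[BA ⟂ BC ⇒ -22x+14y-40=0] ∩ [|A−(2, 6)|²=170]]
2. A_y = 17  [[BA ⟂ BC ⇒ -22x+14y-40=0] ∩ [|A−(2, 6)|²=170]]
   so A = (9, 17)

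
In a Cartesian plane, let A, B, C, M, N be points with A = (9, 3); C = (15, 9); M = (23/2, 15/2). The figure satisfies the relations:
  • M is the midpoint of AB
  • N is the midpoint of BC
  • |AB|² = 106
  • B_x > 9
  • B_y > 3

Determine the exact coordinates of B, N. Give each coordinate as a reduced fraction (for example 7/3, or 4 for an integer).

B = (14, 12)
N = (29/2, 21/2)

1. B_x = 14  [B = 2·M−A = 2·(23/2, 15/2)−(9, 3)]
2. B_y = 12  [B = 2·M−A = 2·(23/2, 15/2)−(9, 3)]
   so B = (14, 12)
3. N_x = 29/2  [2·N = B+C = (14, 12)+(15, 9)]
4. N_y = 21/2  [2·N = B+C = (14, 12)+(15, 9)]
   so N = (29/2, 21/2)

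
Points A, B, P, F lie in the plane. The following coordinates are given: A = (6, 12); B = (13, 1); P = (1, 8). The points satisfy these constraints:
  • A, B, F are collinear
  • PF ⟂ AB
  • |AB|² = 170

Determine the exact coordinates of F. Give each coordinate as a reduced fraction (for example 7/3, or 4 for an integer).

1. F_x = 1083/170  [[A, B, F are collinear ⇒ 11x+7y-150=0] ∩ [PF ⟂ AB ⇒ 7x-11y+81=0]]
2. F_y = 1941/170  [[A, B, F are collinear ⇒ 11x+7y-150=0] ∩ [PF ⟂ AB ⇒ 7x-11y+81=0]]
   so F = (1083/170, 1941/170)

F = (1083/170, 1941/170)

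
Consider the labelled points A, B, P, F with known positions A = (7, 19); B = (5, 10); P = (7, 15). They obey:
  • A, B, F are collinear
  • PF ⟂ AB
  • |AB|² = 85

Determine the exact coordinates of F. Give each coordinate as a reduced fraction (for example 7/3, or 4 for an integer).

1. F_x = 523/85  [[A, B, F are collinear ⇒ 9x-2y-25=0] ∩ [PF ⟂ AB ⇒ -2x-9y+149=0]]
2. F_y = 1291/85  [[A, B, F are collinear ⇒ 9x-2y-25=0] ∩ [PF ⟂ AB ⇒ -2x-9y+149=0]]
   so F = (523/85, 1291/85)

F = (523/85, 1291/85)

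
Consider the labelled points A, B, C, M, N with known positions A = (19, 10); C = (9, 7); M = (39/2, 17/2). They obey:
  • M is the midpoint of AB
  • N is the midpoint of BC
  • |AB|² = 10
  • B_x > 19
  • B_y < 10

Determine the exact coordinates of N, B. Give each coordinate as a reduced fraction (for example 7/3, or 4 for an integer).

N = (29/2, 7)
B = (20, 7)

1. B_x = 20  [B = 2·M−A = 2·(39/2, 17/2)−(19, 10)]
2. B_y = 7  [B = 2·M−A = 2·(39/2, 17/2)−(19, 10)]
   so B = (20, 7)
3. N_x = 29/2  [2·N = B+C = (20, 7)+(9, 7)]
4. N_y = 7  [2·N = B+C = (20, 7)+(9, 7)]
   so N = (29/2, 7)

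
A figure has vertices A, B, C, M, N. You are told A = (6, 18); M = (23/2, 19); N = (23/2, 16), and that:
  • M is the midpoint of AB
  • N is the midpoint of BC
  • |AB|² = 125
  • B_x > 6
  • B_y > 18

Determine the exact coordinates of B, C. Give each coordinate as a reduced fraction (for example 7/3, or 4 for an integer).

B = (17, 20)
C = (6, 12)

1. B_x = 17  [B = 2·M−A = 2·(23/2, 19)−(6, 18)]
2. B_y = 20  [B = 2·M−A = 2·(23/2, 19)−(6, 18)]
   so B = (17, 20)
3. C_x = 6  [C = 2·N−B = 2·(23/2, 16)−(17, 20)]
4. C_y = 12  [C = 2·N−B = 2·(23/2, 16)−(17, 20)]
   so C = (6, 12)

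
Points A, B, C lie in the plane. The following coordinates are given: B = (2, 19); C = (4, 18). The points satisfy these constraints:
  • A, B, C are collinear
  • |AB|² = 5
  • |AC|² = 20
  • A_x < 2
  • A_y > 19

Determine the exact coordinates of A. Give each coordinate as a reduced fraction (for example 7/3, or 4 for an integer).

A = (0, 20)

1. A_x = 0  [[A, B, C are collinear ⇒ 1x+2y-40=0] ∩ [|A−(2, 19)|²=5]]
2. A_y = 20  [[A, B, C are collinear ⇒ 1x+2y-40=0] ∩ [|A−(2, 19)|²=5]]
   so A = (0, 20)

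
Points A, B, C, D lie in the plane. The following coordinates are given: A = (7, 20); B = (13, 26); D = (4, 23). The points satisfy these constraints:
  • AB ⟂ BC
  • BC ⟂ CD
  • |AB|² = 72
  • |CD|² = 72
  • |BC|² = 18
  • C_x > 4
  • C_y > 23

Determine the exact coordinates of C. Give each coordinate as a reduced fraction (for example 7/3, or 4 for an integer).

1. C_x = 10  [[AB ⟂ BC ⇒ 6x+6y-234=0] ∩ [|C−(4, 23)|²=72]]
2. C_y = 29  [[AB ⟂ BC ⇒ 6x+6y-234=0] ∩ [|C−(4, 23)|²=72]]
   so C = (10, 29)

C = (10, 29)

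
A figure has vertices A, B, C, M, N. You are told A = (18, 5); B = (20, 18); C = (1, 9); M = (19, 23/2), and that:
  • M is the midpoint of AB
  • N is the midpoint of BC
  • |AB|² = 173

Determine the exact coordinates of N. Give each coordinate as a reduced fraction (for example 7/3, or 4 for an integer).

N = (21/2, 27/2)

1. N_x = 21/2  [2·N = B+C = (20, 18)+(1, 9)]
2. N_y = 27/2  [2·N = B+C = (20, 18)+(1, 9)]
   so N = (21/2, 27/2)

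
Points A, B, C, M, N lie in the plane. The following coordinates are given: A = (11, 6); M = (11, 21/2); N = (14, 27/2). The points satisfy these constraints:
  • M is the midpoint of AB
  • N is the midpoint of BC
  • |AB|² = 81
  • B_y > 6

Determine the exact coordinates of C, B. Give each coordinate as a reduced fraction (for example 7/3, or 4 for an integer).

1. B_x = 11  [B = 2·M−A = 2·(11, 21/2)−(11, 6)]
2. B_y = 15  [B = 2·M−A = 2·(11, 21/2)−(11, 6)]
   so B = (11, 15)
3. C_x = 17  [C = 2·N−B = 2·(14, 27/2)−(11, 15)]
4. C_y = 12  [C = 2·N−B = 2·(14, 27/2)−(11, 15)]
   so C = (17, 12)

C = (17, 12)
B = (11, 15)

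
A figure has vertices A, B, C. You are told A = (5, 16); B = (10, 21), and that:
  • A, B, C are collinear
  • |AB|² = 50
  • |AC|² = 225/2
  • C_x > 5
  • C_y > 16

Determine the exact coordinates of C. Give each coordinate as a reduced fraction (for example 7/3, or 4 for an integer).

C = (25/2, 47/2)

1. C_x = 25/2  [[A, B, C are collinear ⇒ -5x+5y-55=0] ∩ [|C−(5, 16)|²=225/2]]
2. C_y = 47/2  [[A, B, C are collinear ⇒ -5x+5y-55=0] ∩ [|C−(5, 16)|²=225/2]]
   so C = (25/2, 47/2)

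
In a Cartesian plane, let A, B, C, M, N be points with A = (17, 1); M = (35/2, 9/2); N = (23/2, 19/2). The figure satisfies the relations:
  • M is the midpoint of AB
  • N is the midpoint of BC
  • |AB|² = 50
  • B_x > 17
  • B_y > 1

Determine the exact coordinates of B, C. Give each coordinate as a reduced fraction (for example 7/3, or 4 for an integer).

B = (18, 8)
C = (5, 11)

1. B_x = 18  [B = 2·M−A = 2·(35/2, 9/2)−(17, 1)]
2. B_y = 8  [B = 2·M−A = 2·(35/2, 9/2)−(17, 1)]
   so B = (18, 8)
3. C_x = 5  [C = 2·N−B = 2·(23/2, 19/2)−(18, 8)]
4. C_y = 11  [C = 2·N−B = 2·(23/2, 19/2)−(18, 8)]
   so C = (5, 11)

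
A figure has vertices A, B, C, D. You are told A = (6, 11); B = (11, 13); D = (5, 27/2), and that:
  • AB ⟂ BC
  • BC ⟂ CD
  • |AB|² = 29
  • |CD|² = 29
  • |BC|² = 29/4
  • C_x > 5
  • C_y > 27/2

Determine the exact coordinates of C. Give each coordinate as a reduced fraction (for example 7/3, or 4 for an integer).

C = (10, 31/2)

1. C_x = 10  [[AB ⟂ BC ⇒ 5x+2y-81=0] ∩ [|C−(5, 27/2)|²=29]]
2. C_y = 31/2  [[AB ⟂ BC ⇒ 5x+2y-81=0] ∩ [|C−(5, 27/2)|²=29]]
   so C = (10, 31/2)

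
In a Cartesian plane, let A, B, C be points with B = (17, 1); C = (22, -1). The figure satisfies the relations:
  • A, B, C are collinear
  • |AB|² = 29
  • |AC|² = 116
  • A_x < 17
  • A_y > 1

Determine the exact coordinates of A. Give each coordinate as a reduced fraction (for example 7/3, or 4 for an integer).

A = (12, 3)

1. A_x = 12  [[A, B, C are collinear ⇒ 2x+5y-39=0] ∩ [|A−(17, 1)|²=29]]
2. A_y = 3  [[A, B, C are collinear ⇒ 2x+5y-39=0] ∩ [|A−(17, 1)|²=29]]
   so A = (12, 3)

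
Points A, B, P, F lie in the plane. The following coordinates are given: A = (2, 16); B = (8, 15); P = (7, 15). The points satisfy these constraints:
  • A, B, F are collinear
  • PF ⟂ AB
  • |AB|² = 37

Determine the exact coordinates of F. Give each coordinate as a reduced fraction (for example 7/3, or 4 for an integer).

1. F_x = 260/37  [[A, B, F are collinear ⇒ 1x+6y-98=0] ∩ [PF ⟂ AB ⇒ 6x-1y-27=0]]
2. F_y = 561/37  [[A, B, F are collinear ⇒ 1x+6y-98=0] ∩ [PF ⟂ AB ⇒ 6x-1y-27=0]]
   so F = (260/37, 561/37)

F = (260/37, 561/37)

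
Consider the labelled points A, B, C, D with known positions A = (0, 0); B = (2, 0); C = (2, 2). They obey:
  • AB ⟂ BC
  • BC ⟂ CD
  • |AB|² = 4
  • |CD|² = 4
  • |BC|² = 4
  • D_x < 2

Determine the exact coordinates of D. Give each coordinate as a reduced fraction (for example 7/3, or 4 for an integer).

1. D_x = 0  [[BC ⟂ CD ⇒ 2y-4=0] ∩ [|D−(2, 2)|²=4]]
2. D_y = 2  [[BC ⟂ CD ⇒ 2y-4=0] ∩ [|D−(2, 2)|²=4]]
   so D = (0, 2)

D = (0, 2)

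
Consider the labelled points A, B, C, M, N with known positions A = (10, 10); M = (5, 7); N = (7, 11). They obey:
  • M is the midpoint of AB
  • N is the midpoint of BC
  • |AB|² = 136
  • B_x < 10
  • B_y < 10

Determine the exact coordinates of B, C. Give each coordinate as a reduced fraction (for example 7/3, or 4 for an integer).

1. B_x = 0  [B = 2·M−A = 2·(5, 7)−(10, 10)]
2. B_y = 4  [B = 2·M−A = 2·(5, 7)−(10, 10)]
   so B = (0, 4)
3. C_x = 14  [C = 2·N−B = 2·(7, 11)−(0, 4)]
4. C_y = 18  [C = 2·N−B = 2·(7, 11)−(0, 4)]
   so C = (14, 18)

B = (0, 4)
C = (14, 18)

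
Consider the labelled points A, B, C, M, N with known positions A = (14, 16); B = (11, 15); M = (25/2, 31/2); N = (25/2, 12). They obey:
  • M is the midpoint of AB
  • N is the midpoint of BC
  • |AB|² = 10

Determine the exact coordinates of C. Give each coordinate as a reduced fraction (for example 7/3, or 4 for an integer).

1. C_x = 14  [C = 2·N−B = 2·(25/2, 12)−(11, 15)]
2. C_y = 9  [C = 2·N−B = 2·(25/2, 12)−(11, 15)]
   so C = (14, 9)

C = (14, 9)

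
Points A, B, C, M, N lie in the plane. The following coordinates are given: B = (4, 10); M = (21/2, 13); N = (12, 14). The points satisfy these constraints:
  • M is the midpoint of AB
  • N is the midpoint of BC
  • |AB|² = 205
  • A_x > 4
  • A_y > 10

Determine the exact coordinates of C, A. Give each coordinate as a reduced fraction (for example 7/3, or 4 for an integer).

C = (20, 18)
A = (17, 16)

1. A_x = 17  [A = 2·M−B = 2·(21/2, 13)−(4, 10)]
2. A_y = 16  [A = 2·M−B = 2·(21/2, 13)−(4, 10)]
   so A = (17, 16)
3. C_x = 20  [C = 2·N−B = 2·(12, 14)−(4, 10)]
4. C_y = 18  [C = 2·N−B = 2·(12, 14)−(4, 10)]
   so C = (20, 18)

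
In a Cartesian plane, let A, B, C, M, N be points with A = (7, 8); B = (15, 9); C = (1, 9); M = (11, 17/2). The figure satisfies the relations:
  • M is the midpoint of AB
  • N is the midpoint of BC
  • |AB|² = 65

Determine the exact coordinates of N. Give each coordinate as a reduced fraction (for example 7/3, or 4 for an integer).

N = (8, 9)

1. N_x = 8  [2·N = B+C = (15, 9)+(1, 9)]
2. N_y = 9  [2·N = B+C = (15, 9)+(1, 9)]
   so N = (8, 9)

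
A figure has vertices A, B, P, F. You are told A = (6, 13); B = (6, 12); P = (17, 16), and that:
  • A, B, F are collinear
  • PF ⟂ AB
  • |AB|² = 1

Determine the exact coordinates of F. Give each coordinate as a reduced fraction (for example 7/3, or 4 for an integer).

1. F_x = 6  [[A, B, F are collinear ⇒ 1x-6=0] ∩ [PF ⟂ AB ⇒ -1y+16=0]]
2. F_y = 16  [[A, B, F are collinear ⇒ 1x-6=0] ∩ [PF ⟂ AB ⇒ -1y+16=0]]
   so F = (6, 16)

F = (6, 16)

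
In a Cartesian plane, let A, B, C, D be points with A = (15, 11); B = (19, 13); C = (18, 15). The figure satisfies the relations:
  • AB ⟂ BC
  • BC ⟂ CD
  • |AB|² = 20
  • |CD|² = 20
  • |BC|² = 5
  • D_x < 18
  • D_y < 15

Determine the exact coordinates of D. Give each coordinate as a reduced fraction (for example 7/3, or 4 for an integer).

D = (14, 13)

1. D_x = 14  [[BC ⟂ CD ⇒ -1x+2y-12=0] ∩ [|D−(18, 15)|²=20]]
2. D_y = 13  [[BC ⟂ CD ⇒ -1x+2y-12=0] ∩ [|D−(18, 15)|²=20]]
   so D = (14, 13)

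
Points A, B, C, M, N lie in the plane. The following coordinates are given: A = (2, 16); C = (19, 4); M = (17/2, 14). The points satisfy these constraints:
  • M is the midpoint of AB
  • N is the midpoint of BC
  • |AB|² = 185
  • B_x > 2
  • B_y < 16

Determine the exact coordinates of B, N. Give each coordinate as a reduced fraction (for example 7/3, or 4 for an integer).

B = (15, 12)
N = (17, 8)

1. B_x = 15  [B = 2·M−A = 2·(17/2, 14)−(2, 16)]
2. B_y = 12  [B = 2·M−A = 2·(17/2, 14)−(2, 16)]
   so B = (15, 12)
3. N_x = 17  [2·N = B+C = (15, 12)+(19, 4)]
4. N_y = 8  [2·N = B+C = (15, 12)+(19, 4)]
   so N = (17, 8)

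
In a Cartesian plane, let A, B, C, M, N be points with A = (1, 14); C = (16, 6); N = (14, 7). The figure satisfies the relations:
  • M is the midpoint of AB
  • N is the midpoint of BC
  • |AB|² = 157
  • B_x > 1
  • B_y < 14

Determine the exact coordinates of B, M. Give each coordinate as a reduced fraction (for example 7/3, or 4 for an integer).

B = (12, 8)
M = (13/2, 11)

1. B_x = 12  [B = 2·N−C = 2·(14, 7)−(16, 6)]
2. B_y = 8  [B = 2·N−C = 2·(14, 7)−(16, 6)]
   so B = (12, 8)
3. M_x = 13/2  [2·M = A+B = (1, 14)+(12, 8)]
4. M_y = 11  [2·M = A+B = (1, 14)+(12, 8)]
   so M = (13/2, 11)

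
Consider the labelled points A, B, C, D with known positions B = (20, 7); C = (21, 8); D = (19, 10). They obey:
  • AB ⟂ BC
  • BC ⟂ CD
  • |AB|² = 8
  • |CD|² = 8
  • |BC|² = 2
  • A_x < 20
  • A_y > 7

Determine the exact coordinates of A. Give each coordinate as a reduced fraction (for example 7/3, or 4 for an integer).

1. A_x = 18  [[AB ⟂ BC ⇒ -1x-1y+27=0] ∩ [|A−(20, 7)|²=8]]
2. A_y = 9  [[AB ⟂ BC ⇒ -1x-1y+27=0] ∩ [|A−(20, 7)|²=8]]
   so A = (18, 9)

A = (18, 9)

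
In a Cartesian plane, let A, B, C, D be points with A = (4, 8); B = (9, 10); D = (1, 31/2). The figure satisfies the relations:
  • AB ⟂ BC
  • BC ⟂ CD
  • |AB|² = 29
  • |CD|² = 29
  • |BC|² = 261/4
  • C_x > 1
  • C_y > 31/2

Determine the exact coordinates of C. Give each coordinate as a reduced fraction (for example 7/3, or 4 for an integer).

1. C_x = 6  [[AB ⟂ BC ⇒ 5x+2y-65=0] ∩ [|C−(1, 31/2)|²=29]]
2. C_y = 35/2  [[AB ⟂ BC ⇒ 5x+2y-65=0] ∩ [|C−(1, 31/2)|²=29]]
   so C = (6, 35/2)

C = (6, 35/2)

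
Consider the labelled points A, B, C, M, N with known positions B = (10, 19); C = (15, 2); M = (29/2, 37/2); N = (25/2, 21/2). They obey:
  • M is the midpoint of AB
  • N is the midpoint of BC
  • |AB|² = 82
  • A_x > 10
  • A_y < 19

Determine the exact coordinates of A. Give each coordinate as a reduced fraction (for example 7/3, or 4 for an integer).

A = (19, 18)

1. A_x = 19  [A = 2·M−B = 2·(29/2, 37/2)−(10, 19)]
2. A_y = 18  [A = 2·M−B = 2·(29/2, 37/2)−(10, 19)]
   so A = (19, 18)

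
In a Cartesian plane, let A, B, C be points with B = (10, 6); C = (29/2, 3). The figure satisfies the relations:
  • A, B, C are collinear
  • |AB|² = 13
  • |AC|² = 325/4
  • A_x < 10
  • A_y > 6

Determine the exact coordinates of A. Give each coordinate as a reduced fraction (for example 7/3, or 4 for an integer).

1. A_x = 7  [[A, B, C are collinear ⇒ 3x+9/2y-57=0] ∩ [|A−(10, 6)|²=13]]
2. A_y = 8  [[A, B, C are collinear ⇒ 3x+9/2y-57=0] ∩ [|A−(10, 6)|²=13]]
   so A = (7, 8)

A = (7, 8)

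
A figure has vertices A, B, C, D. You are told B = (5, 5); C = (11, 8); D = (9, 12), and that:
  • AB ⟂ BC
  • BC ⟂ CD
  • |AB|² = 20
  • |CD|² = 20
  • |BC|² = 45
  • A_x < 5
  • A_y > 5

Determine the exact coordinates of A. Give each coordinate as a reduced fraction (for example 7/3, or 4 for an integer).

A = (3, 9)

1. A_x = 3  [[AB ⟂ BC ⇒ -6x-3y+45=0] ∩ [|A−(5, 5)|²=20]]
2. A_y = 9  [[AB ⟂ BC ⇒ -6x-3y+45=0] ∩ [|A−(5, 5)|²=20]]
   so A = (3, 9)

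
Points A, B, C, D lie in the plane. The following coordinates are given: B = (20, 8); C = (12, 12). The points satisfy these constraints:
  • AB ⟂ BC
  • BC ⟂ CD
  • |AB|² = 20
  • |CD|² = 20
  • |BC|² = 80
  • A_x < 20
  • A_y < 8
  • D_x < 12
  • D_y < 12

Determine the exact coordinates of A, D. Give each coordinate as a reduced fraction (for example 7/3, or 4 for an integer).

1. A_x = 18  [[AB ⟂ BC ⇒ 8x-4y-128=0] ∩ [|A−(20, 8)|²=20]]
2. A_y = 4  [[AB ⟂ BC ⇒ 8x-4y-128=0] ∩ [|A−(20, 8)|²=20]]
   so A = (18, 4)
3. D_x = 10  [[BC ⟂ CD ⇒ -8x+4y+48=0] ∩ [|D−(12, 12)|²=20]]
4. D_y = 8  [[BC ⟂ CD ⇒ -8x+4y+48=0] ∩ [|D−(12, 12)|²=20]]
   so D = (10, 8)

A = (18, 4)
D = (10, 8)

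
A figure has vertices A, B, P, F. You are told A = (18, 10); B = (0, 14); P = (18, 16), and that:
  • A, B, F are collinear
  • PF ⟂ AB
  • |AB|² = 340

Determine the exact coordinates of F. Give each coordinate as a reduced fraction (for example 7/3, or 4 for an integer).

1. F_x = 1422/85  [[A, B, F are collinear ⇒ -4x-18y+252=0] ∩ [PF ⟂ AB ⇒ -18x+4y+260=0]]
2. F_y = 874/85  [[A, B, F are collinear ⇒ -4x-18y+252=0] ∩ [PF ⟂ AB ⇒ -18x+4y+260=0]]
   so F = (1422/85, 874/85)

F = (1422/85, 874/85)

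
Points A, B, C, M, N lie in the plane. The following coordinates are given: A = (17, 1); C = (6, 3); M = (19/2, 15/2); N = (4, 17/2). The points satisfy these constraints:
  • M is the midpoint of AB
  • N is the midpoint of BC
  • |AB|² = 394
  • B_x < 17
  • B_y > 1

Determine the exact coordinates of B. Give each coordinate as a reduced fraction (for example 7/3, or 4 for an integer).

B = (2, 14)

1. B_x = 2  [B = 2·M−A = 2·(19/2, 15/2)−(17, 1)]
2. B_y = 14  [B = 2·M−A = 2·(19/2, 15/2)−(17, 1)]
   so B = (2, 14)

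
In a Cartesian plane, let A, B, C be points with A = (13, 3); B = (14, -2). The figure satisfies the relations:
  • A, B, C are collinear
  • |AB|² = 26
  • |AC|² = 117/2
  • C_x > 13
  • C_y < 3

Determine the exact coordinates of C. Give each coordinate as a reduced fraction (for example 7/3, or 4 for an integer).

1. C_x = 29/2  [[A, B, C are collinear ⇒ 5x+1y-68=0] ∩ [|C−(13, 3)|²=117/2]]
2. C_y = -9/2  [[A, B, C are collinear ⇒ 5x+1y-68=0] ∩ [|C−(13, 3)|²=117/2]]
   so C = (29/2, -9/2)

C = (29/2, -9/2)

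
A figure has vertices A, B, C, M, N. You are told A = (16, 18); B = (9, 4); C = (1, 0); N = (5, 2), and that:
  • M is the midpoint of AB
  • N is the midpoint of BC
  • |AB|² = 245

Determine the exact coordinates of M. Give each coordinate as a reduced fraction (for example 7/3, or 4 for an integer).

M = (25/2, 11)

1. M_x = 25/2  [2·M = A+B = (16, 18)+(9, 4)]
2. M_y = 11  [2·M = A+B = (16, 18)+(9, 4)]
   so M = (25/2, 11)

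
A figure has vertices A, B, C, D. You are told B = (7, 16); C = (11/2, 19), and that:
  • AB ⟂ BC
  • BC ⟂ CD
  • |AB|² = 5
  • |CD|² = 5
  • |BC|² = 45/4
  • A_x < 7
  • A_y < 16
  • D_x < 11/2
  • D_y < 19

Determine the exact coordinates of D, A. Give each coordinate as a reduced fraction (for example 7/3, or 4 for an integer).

D = (7/2, 18)
A = (5, 15)

1. D_x = 7/2  [[BC ⟂ CD ⇒ -3/2x+3y-195/4=0] ∩ [|D−(11/2, 19)|²=5]]
2. D_y = 18  [[BC ⟂ CD ⇒ -3/2x+3y-195/4=0] ∩ [|D−(11/2, 19)|²=5]]
   so D = (7/2, 18)
3. A_x = 5  [[AB ⟂ BC ⇒ 3/2x-3y+75/2=0] ∩ [|A−(7, 16)|²=5]]
4. A_y = 15  [[AB ⟂ BC ⇒ 3/2x-3y+75/2=0] ∩ [|A−(7, 16)|²=5]]
   so A = (5, 15)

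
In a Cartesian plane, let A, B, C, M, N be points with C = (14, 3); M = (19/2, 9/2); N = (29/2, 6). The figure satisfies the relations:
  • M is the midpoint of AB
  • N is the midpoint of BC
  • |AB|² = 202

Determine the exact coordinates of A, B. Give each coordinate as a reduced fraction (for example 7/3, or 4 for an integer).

A = (4, 0)
B = (15, 9)

1. B_x = 15  [B = 2·N−C = 2·(29/2, 6)−(14, 3)]
2. B_y = 9  [B = 2·N−C = 2·(29/2, 6)−(14, 3)]
   so B = (15, 9)
3. A_x = 4  [A = 2·M−B = 2·(19/2, 9/2)−(15, 9)]
4. A_y = 0  [A = 2·M−B = 2·(19/2, 9/2)−(15, 9)]
   so A = (4, 0)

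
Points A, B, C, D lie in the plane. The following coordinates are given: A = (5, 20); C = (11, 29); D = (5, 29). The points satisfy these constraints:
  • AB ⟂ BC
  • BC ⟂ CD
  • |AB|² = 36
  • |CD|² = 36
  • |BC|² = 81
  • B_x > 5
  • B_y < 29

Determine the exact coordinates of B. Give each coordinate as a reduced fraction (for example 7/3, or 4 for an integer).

1. B_x = 11  [[BC ⟂ CD ⇒ 6x-66=0] ∩ [|B−(5, 20)|²=36]]
2. B_y = 20  [[BC ⟂ CD ⇒ 6x-66=0] ∩ [|B−(5, 20)|²=36]]
   so B = (11, 20)

B = (11, 20)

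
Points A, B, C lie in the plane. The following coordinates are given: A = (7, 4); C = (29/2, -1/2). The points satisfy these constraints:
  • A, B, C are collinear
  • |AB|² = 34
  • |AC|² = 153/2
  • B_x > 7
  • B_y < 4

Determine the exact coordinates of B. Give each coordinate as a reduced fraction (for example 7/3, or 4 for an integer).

B = (12, 1)

1. B_x = 12  [[A, B, C are collinear ⇒ -9/2x-15/2y+123/2=0] ∩ [|B−(7, 4)|²=34]]
2. B_y = 1  [[A, B, C are collinear ⇒ -9/2x-15/2y+123/2=0] ∩ [|B−(7, 4)|²=34]]
   so B = (12, 1)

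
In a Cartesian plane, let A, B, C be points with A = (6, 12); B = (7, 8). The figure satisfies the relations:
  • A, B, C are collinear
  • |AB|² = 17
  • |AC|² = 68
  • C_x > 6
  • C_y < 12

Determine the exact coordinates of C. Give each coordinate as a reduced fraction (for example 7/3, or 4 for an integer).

1. C_x = 8  [[A, B, C are collinear ⇒ 4x+1y-36=0] ∩ [|C−(6, 12)|²=68]]
2. C_y = 4  [[A, B, C are collinear ⇒ 4x+1y-36=0] ∩ [|C−(6, 12)|²=68]]
   so C = (8, 4)

C = (8, 4)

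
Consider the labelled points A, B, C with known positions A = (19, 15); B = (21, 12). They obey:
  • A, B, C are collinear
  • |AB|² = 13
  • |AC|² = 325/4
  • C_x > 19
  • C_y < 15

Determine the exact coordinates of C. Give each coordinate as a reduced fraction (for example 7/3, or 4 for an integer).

C = (24, 15/2)

1. C_x = 24  [[A, B, C are collinear ⇒ 3x+2y-87=0] ∩ [|C−(19, 15)|²=325/4]]
2. C_y = 15/2  [[A, B, C are collinear ⇒ 3x+2y-87=0] ∩ [|C−(19, 15)|²=325/4]]
   so C = (24, 15/2)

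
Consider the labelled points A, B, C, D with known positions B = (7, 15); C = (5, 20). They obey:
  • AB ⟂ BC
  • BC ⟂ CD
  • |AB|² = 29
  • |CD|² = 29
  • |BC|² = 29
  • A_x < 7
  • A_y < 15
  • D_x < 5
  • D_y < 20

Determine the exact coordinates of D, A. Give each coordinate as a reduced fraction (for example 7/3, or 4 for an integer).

D = (0, 18)
A = (2, 13)

1. D_x = 0  [[BC ⟂ CD ⇒ -2x+5y-90=0] ∩ [|D−(5, 20)|²=29]]
2. D_y = 18  [[BC ⟂ CD ⇒ -2x+5y-90=0] ∩ [|D−(5, 20)|²=29]]
   so D = (0, 18)
3. A_x = 2  [[AB ⟂ BC ⇒ 2x-5y+61=0] ∩ [|A−(7, 15)|²=29]]
4. A_y = 13  [[AB ⟂ BC ⇒ 2x-5y+61=0] ∩ [|A−(7, 15)|²=29]]
   so A = (2, 13)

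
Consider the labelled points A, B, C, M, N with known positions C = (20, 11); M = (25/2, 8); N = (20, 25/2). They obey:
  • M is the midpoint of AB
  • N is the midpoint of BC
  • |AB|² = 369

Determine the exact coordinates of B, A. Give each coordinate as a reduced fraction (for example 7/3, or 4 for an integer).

1. B_x = 20  [B = 2·N−C = 2·(20, 25/2)−(20, 11)]
2. B_y = 14  [B = 2·N−C = 2·(20, 25/2)−(20, 11)]
   so B = (20, 14)
3. A_x = 5  [A = 2·M−B = 2·(25/2, 8)−(20, 14)]
4. A_y = 2  [A = 2·M−B = 2·(25/2, 8)−(20, 14)]
   so A = (5, 2)

B = (20, 14)
A = (5, 2)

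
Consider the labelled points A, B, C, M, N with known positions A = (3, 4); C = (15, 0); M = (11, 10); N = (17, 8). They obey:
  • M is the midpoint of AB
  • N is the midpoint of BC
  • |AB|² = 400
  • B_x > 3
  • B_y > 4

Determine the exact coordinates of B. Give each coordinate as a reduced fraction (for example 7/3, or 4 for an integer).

B = (19, 16)

1. B_x = 19  [B = 2·M−A = 2·(11, 10)−(3, 4)]
2. B_y = 16  [B = 2·M−A = 2·(11, 10)−(3, 4)]
   so B = (19, 16)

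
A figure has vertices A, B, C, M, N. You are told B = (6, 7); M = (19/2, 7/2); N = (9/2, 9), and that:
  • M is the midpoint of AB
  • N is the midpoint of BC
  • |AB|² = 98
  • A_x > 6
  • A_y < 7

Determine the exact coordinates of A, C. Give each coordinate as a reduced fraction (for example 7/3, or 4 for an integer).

A = (13, 0)
C = (3, 11)

1. A_x = 13  [A = 2·M−B = 2·(19/2, 7/2)−(6, 7)]
2. A_y = 0  [A = 2·M−B = 2·(19/2, 7/2)−(6, 7)]
   so A = (13, 0)
3. C_x = 3  [C = 2·N−B = 2·(9/2, 9)−(6, 7)]
4. C_y = 11  [C = 2·N−B = 2·(9/2, 9)−(6, 7)]
   so C = (3, 11)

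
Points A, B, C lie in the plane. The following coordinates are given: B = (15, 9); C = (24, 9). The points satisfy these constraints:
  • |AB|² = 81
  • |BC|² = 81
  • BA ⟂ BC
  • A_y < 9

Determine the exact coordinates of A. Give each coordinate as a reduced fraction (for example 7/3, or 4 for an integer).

1. A_x = 15  [[BA ⟂ BC ⇒ 9x-135=0] ∩ [|A−(15, 9)|²=81]]
2. A_y = 0  [[BA ⟂ BC ⇒ 9x-135=0] ∩ [|A−(15, 9)|²=81]]
   so A = (15, 0)

A = (15, 0)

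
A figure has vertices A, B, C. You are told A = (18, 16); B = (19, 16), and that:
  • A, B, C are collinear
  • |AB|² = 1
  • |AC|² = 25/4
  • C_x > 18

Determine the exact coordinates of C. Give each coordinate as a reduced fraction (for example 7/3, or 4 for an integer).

C = (41/2, 16)

1. C_x = 41/2  [[A, B, C are collinear ⇒ 1y-16=0] ∩ [|C−(18, 16)|²=25/4]]
2. C_y = 16  [[A, B, C are collinear ⇒ 1y-16=0] ∩ [|C−(18, 16)|²=25/4]]
   so C = (41/2, 16)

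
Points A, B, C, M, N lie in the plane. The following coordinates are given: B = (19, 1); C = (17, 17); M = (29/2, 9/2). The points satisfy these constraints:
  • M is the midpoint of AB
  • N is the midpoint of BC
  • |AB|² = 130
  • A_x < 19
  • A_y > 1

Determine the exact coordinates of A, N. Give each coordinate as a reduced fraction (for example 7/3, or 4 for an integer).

1. A_x = 10  [A = 2·M−B = 2·(29/2, 9/2)−(19, 1)]
2. A_y = 8  [A = 2·M−B = 2·(29/2, 9/2)−(19, 1)]
   so A = (10, 8)
3. N_x = 18  [2·N = B+C = (19, 1)+(17, 17)]
4. N_y = 9  [2·N = B+C = (19, 1)+(17, 17)]
   so N = (18, 9)

A = (10, 8)
N = (18, 9)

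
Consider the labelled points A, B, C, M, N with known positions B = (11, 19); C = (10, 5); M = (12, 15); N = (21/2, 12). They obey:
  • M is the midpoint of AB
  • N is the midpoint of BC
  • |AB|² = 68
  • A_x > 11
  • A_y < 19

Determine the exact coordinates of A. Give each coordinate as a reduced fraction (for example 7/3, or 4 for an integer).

A = (13, 11)

1. A_x = 13  [A = 2·M−B = 2·(12, 15)−(11, 19)]
2. A_y = 11  [A = 2·M−B = 2·(12, 15)−(11, 19)]
   so A = (13, 11)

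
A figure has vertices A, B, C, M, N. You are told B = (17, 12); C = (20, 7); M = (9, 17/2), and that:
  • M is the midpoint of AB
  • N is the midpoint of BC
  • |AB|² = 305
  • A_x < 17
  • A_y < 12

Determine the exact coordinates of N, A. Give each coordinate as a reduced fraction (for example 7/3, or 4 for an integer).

N = (37/2, 19/2)
A = (1, 5)

1. A_x = 1  [A = 2·M−B = 2·(9, 17/2)−(17, 12)]
2. A_y = 5  [A = 2·M−B = 2·(9, 17/2)−(17, 12)]
   so A = (1, 5)
3. N_x = 37/2  [2·N = B+C = (17, 12)+(20, 7)]
4. N_y = 19/2  [2·N = B+C = (17, 12)+(20, 7)]
   so N = (37/2, 19/2)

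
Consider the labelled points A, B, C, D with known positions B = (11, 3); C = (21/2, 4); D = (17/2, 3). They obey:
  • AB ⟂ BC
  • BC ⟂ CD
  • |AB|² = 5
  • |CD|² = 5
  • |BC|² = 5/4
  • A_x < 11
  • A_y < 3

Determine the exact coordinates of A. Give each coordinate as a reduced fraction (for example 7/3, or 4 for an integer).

1. A_x = 9  [[AB ⟂ BC ⇒ 1/2x-1y-5/2=0] ∩ [|A−(11, 3)|²=5]]
2. A_y = 2  [[AB ⟂ BC ⇒ 1/2x-1y-5/2=0] ∩ [|A−(11, 3)|²=5]]
   so A = (9, 2)

A = (9, 2)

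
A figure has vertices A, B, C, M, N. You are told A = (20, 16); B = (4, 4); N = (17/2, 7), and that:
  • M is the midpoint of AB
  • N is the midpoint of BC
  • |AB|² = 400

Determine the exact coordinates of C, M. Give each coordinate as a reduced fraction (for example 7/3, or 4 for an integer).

1. M_x = 12  [2·M = A+B = (20, 16)+(4, 4)]
2. M_y = 10  [2·M = A+B = (20, 16)+(4, 4)]
   so M = (12, 10)
3. C_x = 13  [C = 2·N−B = 2·(17/2, 7)−(4, 4)]
4. C_y = 10  [C = 2·N−B = 2·(17/2, 7)−(4, 4)]
   so C = (13, 10)

C = (13, 10)
M = (12, 10)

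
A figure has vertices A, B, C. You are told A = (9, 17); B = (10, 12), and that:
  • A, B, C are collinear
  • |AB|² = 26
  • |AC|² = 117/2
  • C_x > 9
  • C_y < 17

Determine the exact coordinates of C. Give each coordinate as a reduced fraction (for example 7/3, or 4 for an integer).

C = (21/2, 19/2)

1. C_x = 21/2  [[A, B, C are collinear ⇒ 5x+1y-62=0] ∩ [|C−(9, 17)|²=117/2]]
2. C_y = 19/2  [[A, B, C are collinear ⇒ 5x+1y-62=0] ∩ [|C−(9, 17)|²=117/2]]
   so C = (21/2, 19/2)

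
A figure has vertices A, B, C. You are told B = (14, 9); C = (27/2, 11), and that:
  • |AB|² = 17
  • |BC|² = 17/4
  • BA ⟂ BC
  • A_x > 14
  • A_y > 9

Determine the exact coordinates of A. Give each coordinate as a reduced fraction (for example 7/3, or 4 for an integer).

1. A_x = 18  [[BA ⟂ BC ⇒ -1/2x+2y-11=0] ∩ [|A−(14, 9)|²=17]]
2. A_y = 10  [[BA ⟂ BC ⇒ -1/2x+2y-11=0] ∩ [|A−(14, 9)|²=17]]
   so A = (18, 10)

A = (18, 10)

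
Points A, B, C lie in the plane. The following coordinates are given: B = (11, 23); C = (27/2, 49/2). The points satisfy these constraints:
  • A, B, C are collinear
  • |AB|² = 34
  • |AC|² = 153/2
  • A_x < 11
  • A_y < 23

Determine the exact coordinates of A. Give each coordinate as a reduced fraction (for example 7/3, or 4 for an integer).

A = (6, 20)

1. A_x = 6  [[A, B, C are collinear ⇒ -3/2x+5/2y-41=0] ∩ [|A−(11, 23)|²=34]]
2. A_y = 20  [[A, B, C are collinear ⇒ -3/2x+5/2y-41=0] ∩ [|A−(11, 23)|²=34]]
   so A = (6, 20)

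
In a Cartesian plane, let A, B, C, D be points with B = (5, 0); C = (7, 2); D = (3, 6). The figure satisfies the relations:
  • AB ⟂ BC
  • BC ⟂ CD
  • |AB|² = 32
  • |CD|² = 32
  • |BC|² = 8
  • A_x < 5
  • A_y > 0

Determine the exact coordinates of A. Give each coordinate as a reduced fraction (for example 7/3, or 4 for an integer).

1. A_x = 1  [[AB ⟂ BC ⇒ -2x-2y+10=0] ∩ [|A−(5, 0)|²=32]]
2. A_y = 4  [[AB ⟂ BC ⇒ -2x-2y+10=0] ∩ [|A−(5, 0)|²=32]]
   so A = (1, 4)

A = (1, 4)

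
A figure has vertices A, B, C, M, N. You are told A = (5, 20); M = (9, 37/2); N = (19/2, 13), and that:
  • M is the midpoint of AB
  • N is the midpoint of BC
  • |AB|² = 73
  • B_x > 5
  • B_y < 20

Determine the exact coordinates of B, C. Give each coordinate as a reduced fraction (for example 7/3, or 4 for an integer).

1. B_x = 13  [B = 2·M−A = 2·(9, 37/2)−(5, 20)]
2. B_y = 17  [B = 2·M−A = 2·(9, 37/2)−(5, 20)]
   so B = (13, 17)
3. C_x = 6  [C = 2·N−B = 2·(19/2, 13)−(13, 17)]
4. C_y = 9  [C = 2·N−B = 2·(19/2, 13)−(13, 17)]
   so C = (6, 9)

B = (13, 17)
C = (6, 9)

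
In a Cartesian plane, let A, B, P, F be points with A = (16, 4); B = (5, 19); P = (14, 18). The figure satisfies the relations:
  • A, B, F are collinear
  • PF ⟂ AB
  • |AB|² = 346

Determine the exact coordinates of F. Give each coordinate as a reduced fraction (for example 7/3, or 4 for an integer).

1. F_x = 1492/173  [[A, B, F are collinear ⇒ -15x-11y+284=0] ∩ [PF ⟂ AB ⇒ -11x+15y-116=0]]
2. F_y = 2432/173  [[A, B, F are collinear ⇒ -15x-11y+284=0] ∩ [PF ⟂ AB ⇒ -11x+15y-116=0]]
   so F = (1492/173, 2432/173)

F = (1492/173, 2432/173)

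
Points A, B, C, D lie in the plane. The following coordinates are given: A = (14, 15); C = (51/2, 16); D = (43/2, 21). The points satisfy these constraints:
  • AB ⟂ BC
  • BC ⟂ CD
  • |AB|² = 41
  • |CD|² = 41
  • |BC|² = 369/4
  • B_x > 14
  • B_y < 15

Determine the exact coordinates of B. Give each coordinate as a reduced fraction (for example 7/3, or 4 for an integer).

1. B_x = 18  [[BC ⟂ CD ⇒ 4x-5y-22=0] ∩ [|B−(14, 15)|²=41]]
2. B_y = 10  [[BC ⟂ CD ⇒ 4x-5y-22=0] ∩ [|B−(14, 15)|²=41]]
   so B = (18, 10)

B = (18, 10)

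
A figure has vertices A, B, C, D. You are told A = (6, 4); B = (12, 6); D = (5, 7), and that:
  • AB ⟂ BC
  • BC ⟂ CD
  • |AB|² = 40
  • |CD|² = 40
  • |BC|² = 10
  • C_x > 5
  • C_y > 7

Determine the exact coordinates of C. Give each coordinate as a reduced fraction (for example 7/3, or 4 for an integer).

C = (11, 9)

1. C_x = 11  [[AB ⟂ BC ⇒ 6x+2y-84=0] ∩ [|C−(5, 7)|²=40]]
2. C_y = 9  [[AB ⟂ BC ⇒ 6x+2y-84=0] ∩ [|C−(5, 7)|²=40]]
   so C = (11, 9)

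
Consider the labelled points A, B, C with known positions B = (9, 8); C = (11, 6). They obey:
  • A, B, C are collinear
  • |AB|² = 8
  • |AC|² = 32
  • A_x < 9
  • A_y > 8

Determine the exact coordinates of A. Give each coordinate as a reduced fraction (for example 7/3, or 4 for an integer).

A = (7, 10)

1. A_x = 7  [[A, B, C are collinear ⇒ 2x+2y-34=0] ∩ [|A−(9, 8)|²=8]]
2. A_y = 10  [[A, B, C are collinear ⇒ 2x+2y-34=0] ∩ [|A−(9, 8)|²=8]]
   so A = (7, 10)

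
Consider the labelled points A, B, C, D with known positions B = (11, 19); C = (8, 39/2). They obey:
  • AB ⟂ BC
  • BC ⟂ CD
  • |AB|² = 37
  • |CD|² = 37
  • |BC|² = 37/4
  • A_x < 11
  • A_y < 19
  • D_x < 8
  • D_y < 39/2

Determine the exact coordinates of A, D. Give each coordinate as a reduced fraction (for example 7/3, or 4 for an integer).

A = (10, 13)
D = (7, 27/2)

1. A_x = 10  [[AB ⟂ BC ⇒ 3x-1/2y-47/2=0] ∩ [|A−(11, 19)|²=37]]
2. A_y = 13  [[AB ⟂ BC ⇒ 3x-1/2y-47/2=0] ∩ [|A−(11, 19)|²=37]]
   so A = (10, 13)
3. D_x = 7  [[BC ⟂ CD ⇒ -3x+1/2y+57/4=0] ∩ [|D−(8, 39/2)|²=37]]
4. D_y = 27/2  [[BC ⟂ CD ⇒ -3x+1/2y+57/4=0] ∩ [|D−(8, 39/2)|²=37]]
   so D = (7, 27/2)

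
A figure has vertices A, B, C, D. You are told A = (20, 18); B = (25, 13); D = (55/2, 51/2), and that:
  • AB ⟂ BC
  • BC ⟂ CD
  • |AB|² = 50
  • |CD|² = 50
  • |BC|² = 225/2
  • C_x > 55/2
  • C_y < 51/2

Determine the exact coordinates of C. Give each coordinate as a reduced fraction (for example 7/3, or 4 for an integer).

1. C_x = 65/2  [[AB ⟂ BC ⇒ 5x-5y-60=0] ∩ [|C−(55/2, 51/2)|²=50]]
2. C_y = 41/2  [[AB ⟂ BC ⇒ 5x-5y-60=0] ∩ [|C−(55/2, 51/2)|²=50]]
   so C = (65/2, 41/2)

C = (65/2, 41/2)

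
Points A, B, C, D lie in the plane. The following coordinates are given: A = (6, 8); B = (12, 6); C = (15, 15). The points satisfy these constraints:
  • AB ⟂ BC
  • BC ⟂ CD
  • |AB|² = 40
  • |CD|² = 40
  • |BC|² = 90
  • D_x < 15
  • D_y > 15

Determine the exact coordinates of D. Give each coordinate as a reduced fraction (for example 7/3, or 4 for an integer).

1. D_x = 9  [[BC ⟂ CD ⇒ 3x+9y-180=0] ∩ [|D−(15, 15)|²=40]]
2. D_y = 17  [[BC ⟂ CD ⇒ 3x+9y-180=0] ∩ [|D−(15, 15)|²=40]]
   so D = (9, 17)

D = (9, 17)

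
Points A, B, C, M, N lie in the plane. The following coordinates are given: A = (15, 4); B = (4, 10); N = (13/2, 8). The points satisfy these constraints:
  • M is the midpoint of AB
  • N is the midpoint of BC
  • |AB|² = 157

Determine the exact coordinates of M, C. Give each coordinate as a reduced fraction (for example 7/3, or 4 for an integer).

M = (19/2, 7)
C = (9, 6)

1. M_x = 19/2  [2·M = A+B = (15, 4)+(4, 10)]
2. M_y = 7  [2·M = A+B = (15, 4)+(4, 10)]
   so M = (19/2, 7)
3. C_x = 9  [C = 2·N−B = 2·(13/2, 8)−(4, 10)]
4. C_y = 6  [C = 2·N−B = 2·(13/2, 8)−(4, 10)]
   so C = (9, 6)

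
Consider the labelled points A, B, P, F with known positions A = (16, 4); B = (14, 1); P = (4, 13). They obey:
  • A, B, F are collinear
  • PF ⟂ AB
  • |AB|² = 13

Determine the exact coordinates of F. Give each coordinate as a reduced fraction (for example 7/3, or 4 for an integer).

1. F_x = 214/13  [[A, B, F are collinear ⇒ 3x-2y-40=0] ∩ [PF ⟂ AB ⇒ -2x-3y+47=0]]
2. F_y = 61/13  [[A, B, F are collinear ⇒ 3x-2y-40=0] ∩ [PF ⟂ AB ⇒ -2x-3y+47=0]]
   so F = (214/13, 61/13)

F = (214/13, 61/13)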